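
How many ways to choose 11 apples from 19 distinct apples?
C(19,11) = 19!/(11!×8!) = 75582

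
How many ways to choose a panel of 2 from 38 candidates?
C(38,2) = 38!/(2!×36!) = 703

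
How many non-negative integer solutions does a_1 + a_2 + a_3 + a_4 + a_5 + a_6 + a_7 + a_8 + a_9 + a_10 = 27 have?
C(27+10-1, 10-1) = C(36, 9) = 94143280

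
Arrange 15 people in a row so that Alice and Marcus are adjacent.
Treat as block: (15-1)! × 2! = 87178291200 × 2 = 174356582400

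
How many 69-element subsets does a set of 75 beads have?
C(75,69) = 75!/(69!×6!) = 201359550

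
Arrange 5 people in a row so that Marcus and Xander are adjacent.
Treat as block: (5-1)! × 2! = 24 × 2 = 48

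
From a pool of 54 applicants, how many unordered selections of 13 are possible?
C(54,13) = 54!/(13!×41!) = 1108176102180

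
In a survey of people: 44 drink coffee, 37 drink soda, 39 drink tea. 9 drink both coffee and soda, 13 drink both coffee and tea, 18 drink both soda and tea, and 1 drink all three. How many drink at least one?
|A∪B∪C| = 44+37+39-9-13-18+1 = 81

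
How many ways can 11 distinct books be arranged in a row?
11! = 39916800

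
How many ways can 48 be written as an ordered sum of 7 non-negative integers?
C(48+7-1, 7-1) = C(54, 6) = 25827165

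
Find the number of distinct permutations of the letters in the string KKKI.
4! / (3! × 1!) = 4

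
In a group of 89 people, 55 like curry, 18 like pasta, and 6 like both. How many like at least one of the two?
|A∪B| = |A| + |B| - |A∩B| = 55 + 18 - 6 = 67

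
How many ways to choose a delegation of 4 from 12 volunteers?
C(12,4) = 12!/(4!×8!) = 495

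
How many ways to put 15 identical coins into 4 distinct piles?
C(15+4-1, 4-1) = C(18, 3) = 816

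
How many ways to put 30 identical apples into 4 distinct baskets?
C(30+4-1, 4-1) = C(33, 3) = 5456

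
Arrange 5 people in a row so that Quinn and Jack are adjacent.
Treat as block: (5-1)! × 2! = 24 × 2 = 48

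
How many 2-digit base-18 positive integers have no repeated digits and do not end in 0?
Last digit: 17 nonzero choices. First digit: 16 (nonzero, ≠last). Middle 0: P(16,0) = 1. Total = 272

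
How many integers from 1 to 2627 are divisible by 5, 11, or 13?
⌊2627/5⌋+⌊2627/11⌋+⌊2627/13⌋ - ⌊2627/55⌋-⌊2627/65⌋-⌊2627/143⌋ + ⌊2627/715⌋ = 525+238+202 - 47-40-18 + 3 = 863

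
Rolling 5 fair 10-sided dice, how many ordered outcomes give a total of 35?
Coefficient of x^35 in (x + x² + ... + x^10)^5. By inclusion-exclusion on dice exceeding 10: Σ_j (-1)^j C(5,j)·C(35-1-10j, 4) = C(5,0)·C(34,4) - C(5,1)·C(24,4) + C(5,2)·C(14,4) - C(5,3)·C(4,4) = 1·46376 - 5·10626 + 10·1001 - 10·1 = 3246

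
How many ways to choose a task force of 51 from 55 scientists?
C(55,51) = 55!/(51!×4!) = 341055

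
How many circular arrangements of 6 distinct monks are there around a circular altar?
Circular: fix one position, arrange the rest. (6-1)! = 120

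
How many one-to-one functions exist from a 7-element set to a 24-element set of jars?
P(24,7) = 24!/(24-7)! = 1744364160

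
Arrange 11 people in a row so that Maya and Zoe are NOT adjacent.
Total - adjacent = 11! - (11-1)!×2 = 39916800 - 7257600 = 32659200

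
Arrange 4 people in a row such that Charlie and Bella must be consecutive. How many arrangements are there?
Treat the 2 as one block: (4-2+1)! × 2! = 6 × 2 = 12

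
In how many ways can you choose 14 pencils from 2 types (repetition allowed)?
C(14+2-1, 2-1) = C(15, 1) = 15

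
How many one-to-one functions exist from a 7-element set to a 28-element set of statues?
P(28,7) = 28!/(28-7)! = 5967561600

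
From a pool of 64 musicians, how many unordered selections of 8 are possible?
C(64,8) = 64!/(8!×56!) = 4426165368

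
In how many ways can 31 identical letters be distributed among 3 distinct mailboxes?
C(31+3-1, 3-1) = C(33, 2) = 528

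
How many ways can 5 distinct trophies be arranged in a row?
5! = 120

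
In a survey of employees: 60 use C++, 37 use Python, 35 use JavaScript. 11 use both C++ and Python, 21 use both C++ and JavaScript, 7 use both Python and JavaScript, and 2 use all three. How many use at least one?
|A∪B∪C| = 60+37+35-11-21-7+2 = 95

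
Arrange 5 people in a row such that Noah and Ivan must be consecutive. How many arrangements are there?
Treat the 2 as one block: (5-2+1)! × 2! = 24 × 2 = 48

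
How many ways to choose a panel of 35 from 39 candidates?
C(39,35) = 39!/(35!×4!) = 82251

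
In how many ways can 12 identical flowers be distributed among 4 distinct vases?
C(12+4-1, 4-1) = C(15, 3) = 455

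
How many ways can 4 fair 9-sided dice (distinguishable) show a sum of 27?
Coefficient of x^27 in (x + x² + ... + x^9)^4. By inclusion-exclusion on dice exceeding 9: Σ_j (-1)^j C(4,j)·C(27-1-9j, 3) = C(4,0)·C(26,3) - C(4,1)·C(17,3) + C(4,2)·C(8,3) = 1·2600 - 4·680 + 6·56 = 216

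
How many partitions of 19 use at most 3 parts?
By conjugation, equals partitions of 19 into parts ≤ 3. Let r_j(i) = number of partitions of i into parts ≤ j, for i = 0..19. r_1(i) = 1 for all i; r_j(i) = r_{j-1}(i) + r_j(i-j). Rows j = 2..3: ≤2: 1 1 2 2 3 3 4 4 5 5 6 6 7 7 8 8 9 9 10 10; ≤3: 1 1 2 3 4 5 7 8 10 12 14 16 19 21 24 27 30 33 37 40. r_3(19) = 40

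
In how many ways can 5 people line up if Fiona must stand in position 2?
Fix one position: (5-1)! = 24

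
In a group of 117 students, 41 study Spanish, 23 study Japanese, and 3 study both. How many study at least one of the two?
|A∪B| = |A| + |B| - |A∩B| = 41 + 23 - 3 = 61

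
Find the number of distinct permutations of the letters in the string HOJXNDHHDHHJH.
13! / (1! × 1! × 1! × 2! × 6! × 2!) = 2162160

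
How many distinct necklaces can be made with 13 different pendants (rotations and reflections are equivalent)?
(13-1)!/2 = 479001600/2 = 239500800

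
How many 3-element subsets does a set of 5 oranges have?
C(5,3) = 5!/(3!×2!) = 10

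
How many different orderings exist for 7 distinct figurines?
7! = 5040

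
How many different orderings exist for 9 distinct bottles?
9! = 362880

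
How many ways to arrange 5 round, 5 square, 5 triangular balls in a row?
15! / (5! × 5! × 5!) = 756756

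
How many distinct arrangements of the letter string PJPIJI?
6! / (2! × 2! × 2!) = 90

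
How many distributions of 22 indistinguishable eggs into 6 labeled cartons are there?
C(22+6-1, 6-1) = C(27, 5) = 80730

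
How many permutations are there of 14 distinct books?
14! = 87178291200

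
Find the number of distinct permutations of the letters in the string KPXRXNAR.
8! / (1! × 2! × 1! × 1! × 1! × 2!) = 10080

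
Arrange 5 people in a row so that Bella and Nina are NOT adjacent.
Total - adjacent = 5! - (5-1)!×2 = 120 - 48 = 72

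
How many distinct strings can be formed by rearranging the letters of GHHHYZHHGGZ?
11! / (2! × 5! × 3! × 1!) = 27720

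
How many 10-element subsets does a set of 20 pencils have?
C(20,10) = 20!/(10!×10!) = 184756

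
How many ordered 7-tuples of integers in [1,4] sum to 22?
Coefficient of x^22 in (x + x² + ... + x^4)^7. By inclusion-exclusion on dice exceeding 4: Σ_j (-1)^j C(7,j)·C(22-1-4j, 6) = C(7,0)·C(21,6) - C(7,1)·C(17,6) + C(7,2)·C(13,6) - C(7,3)·C(9,6) = 1·54264 - 7·12376 + 21·1716 - 35·84 = 728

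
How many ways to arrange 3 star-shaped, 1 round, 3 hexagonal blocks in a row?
7! / (3! × 1! × 3!) = 140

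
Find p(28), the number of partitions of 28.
Pentagonal recurrence p(n) = p(n-1) + p(n-2) - p(n-5) - p(n-7) + p(n-12) + p(n-15) - ... gives p(0..27) = 1, 1, 2, 3, 5, 7, 11, 15, 22, 30, 42, 56, 77, 101, 135, 176, 231, 297, 385, 490, 627, 792, 1002, 1255, 1575, 1958, 2436, 3010. p(28) = p(27) + p(26) - p(23) - p(21) + p(16) + p(13) - p(6) - p(2) = 3010 + 2436 - 1255 - 792 + 231 + 101 - 11 - 2 = 3718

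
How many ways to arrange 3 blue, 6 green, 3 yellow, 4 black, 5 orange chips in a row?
21! / (3! × 6! × 3! × 4! × 5!) = 684410126400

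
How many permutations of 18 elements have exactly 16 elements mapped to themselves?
Choose the 16 fixed points C(18,16) = 153, derange the rest: !2 = Σ_{j=0}^{2} (-1)^j·2!/j! = 2 - 2 + 1 = 1. Product = 153 × 1 = 153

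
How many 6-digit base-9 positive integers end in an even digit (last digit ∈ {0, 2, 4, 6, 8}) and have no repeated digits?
Last∈{0,2,4,6,8}. Last=0: 6720. Last nonzero: 4×7×P(7,4) = 23520. Total = 30240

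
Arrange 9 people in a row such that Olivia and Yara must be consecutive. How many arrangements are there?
Treat the 2 as one block: (9-2+1)! × 2! = 40320 × 2 = 80640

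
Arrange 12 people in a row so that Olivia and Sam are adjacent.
Treat as block: (12-1)! × 2! = 39916800 × 2 = 79833600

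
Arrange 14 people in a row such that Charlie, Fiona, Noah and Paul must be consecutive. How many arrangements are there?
Treat the 4 as one block: (14-4+1)! × 4! = 39916800 × 24 = 958003200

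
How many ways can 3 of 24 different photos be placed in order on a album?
P(24,3) = 24!/(24-3)! = 12144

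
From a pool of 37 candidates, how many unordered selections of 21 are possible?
C(37,21) = 37!/(21!×16!) = 12875774670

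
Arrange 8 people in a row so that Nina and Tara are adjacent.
Treat as block: (8-1)! × 2! = 5040 × 2 = 10080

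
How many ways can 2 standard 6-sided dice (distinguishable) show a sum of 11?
Coefficient of x^11 in (x + x² + ... + x^6)^2. By inclusion-exclusion on dice exceeding 6: Σ_j (-1)^j C(2,j)·C(11-1-6j, 1) = C(2,0)·C(10,1) - C(2,1)·C(4,1) = 1·10 - 2·4 = 2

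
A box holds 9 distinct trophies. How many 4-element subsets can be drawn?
C(9,4) = 9!/(4!×5!) = 126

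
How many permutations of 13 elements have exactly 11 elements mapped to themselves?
Choose the 11 fixed points C(13,11) = 78, derange the rest: !2 = Σ_{j=0}^{2} (-1)^j·2!/j! = 2 - 2 + 1 = 1. Product = 78 × 1 = 78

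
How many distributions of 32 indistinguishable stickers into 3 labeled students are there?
C(32+3-1, 3-1) = C(34, 2) = 561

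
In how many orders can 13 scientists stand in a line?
13! = 6227020800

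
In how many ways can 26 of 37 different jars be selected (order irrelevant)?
C(37,26) = 37!/(26!×11!) = 854992152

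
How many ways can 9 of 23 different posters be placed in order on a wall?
P(23,9) = 23!/(23-9)! = 296541907200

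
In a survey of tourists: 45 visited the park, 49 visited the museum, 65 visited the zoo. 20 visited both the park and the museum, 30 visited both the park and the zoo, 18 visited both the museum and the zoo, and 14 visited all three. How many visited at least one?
|A∪B∪C| = 45+49+65-20-30-18+14 = 105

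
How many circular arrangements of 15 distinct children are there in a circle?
Circular: fix one position, arrange the rest. (15-1)! = 87178291200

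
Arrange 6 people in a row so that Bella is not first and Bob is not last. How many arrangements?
By inclusion-exclusion: 6! - 2×(6-1)! + (6-2)! = 720 - 240 + 24 = 504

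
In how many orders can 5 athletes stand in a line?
5! = 120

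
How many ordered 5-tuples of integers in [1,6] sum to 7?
Coefficient of x^7 in (x + x² + ... + x^6)^5. By inclusion-exclusion on dice exceeding 6: Σ_j (-1)^j C(5,j)·C(7-1-6j, 4) = C(5,0)·C(6,4) = 1·15 = 15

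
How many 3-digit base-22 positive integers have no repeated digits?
First digit: 21 choices (nonzero). Then descending: 21 × 21 × 20 = 8820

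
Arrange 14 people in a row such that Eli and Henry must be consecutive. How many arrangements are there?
Treat the 2 as one block: (14-2+1)! × 2! = 6227020800 × 2 = 12454041600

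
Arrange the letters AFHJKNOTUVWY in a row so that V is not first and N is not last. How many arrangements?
By inclusion-exclusion: 12! - 2×(12-1)! + (12-2)! = 479001600 - 79833600 + 3628800 = 402796800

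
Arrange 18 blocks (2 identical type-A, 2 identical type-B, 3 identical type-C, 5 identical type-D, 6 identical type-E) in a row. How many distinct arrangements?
18! / (2! × 2! × 3! × 5! × 6!) = 3087564480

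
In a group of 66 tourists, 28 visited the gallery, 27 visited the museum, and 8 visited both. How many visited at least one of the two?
|A∪B| = |A| + |B| - |A∩B| = 28 + 27 - 8 = 47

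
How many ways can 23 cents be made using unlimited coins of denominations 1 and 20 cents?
Coefficient of x^23 in 1/(1-x^1) · 1/(1-x^20). Use j coins of 20 for j = 0..⌊23/20⌋ = 1, the rest in 1s: 1 + 1 = 2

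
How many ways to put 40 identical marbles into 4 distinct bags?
C(40+4-1, 4-1) = C(43, 3) = 12341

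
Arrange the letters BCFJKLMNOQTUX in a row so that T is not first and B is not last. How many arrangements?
By inclusion-exclusion: 13! - 2×(13-1)! + (13-2)! = 6227020800 - 958003200 + 39916800 = 5308934400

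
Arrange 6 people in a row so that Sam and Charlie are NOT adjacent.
Total - adjacent = 6! - (6-1)!×2 = 720 - 240 = 480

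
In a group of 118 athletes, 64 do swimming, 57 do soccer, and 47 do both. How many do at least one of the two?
|A∪B| = |A| + |B| - |A∩B| = 64 + 57 - 47 = 74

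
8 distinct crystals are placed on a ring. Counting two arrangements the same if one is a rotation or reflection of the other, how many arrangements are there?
(8-1)!/2 = 5040/2 = 2520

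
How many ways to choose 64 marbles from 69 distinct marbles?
C(69,64) = 69!/(64!×5!) = 11238513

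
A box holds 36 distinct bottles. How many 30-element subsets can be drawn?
C(36,30) = 36!/(30!×6!) = 1947792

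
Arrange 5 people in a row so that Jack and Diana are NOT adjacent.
Total - adjacent = 5! - (5-1)!×2 = 120 - 48 = 72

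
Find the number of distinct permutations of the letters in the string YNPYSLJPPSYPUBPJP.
17! / (1! × 1! × 2! × 1! × 3! × 2! × 1! × 6!) = 20583763200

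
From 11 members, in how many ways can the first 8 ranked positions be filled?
P(11,8) = 11!/(11-8)! = 6652800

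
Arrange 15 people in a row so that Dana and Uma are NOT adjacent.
Total - adjacent = 15! - (15-1)!×2 = 1307674368000 - 174356582400 = 1133317785600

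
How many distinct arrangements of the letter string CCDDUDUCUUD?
11! / (4! × 3! × 4!) = 11550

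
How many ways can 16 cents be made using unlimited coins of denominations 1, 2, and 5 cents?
Coefficient of x^16 in 1/(1-x^1) · 1/(1-x^2) · 1/(1-x^5). Case on j = number of 5-cent coins (j = 0..3); remainder r = 16 - 5j is made from {1,2} in ⌊r/2⌋+1 ways. r = 16, 11, 6, 1 → 9 + 6 + 4 + 1 = 20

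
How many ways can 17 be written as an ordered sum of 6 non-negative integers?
C(17+6-1, 6-1) = C(22, 5) = 26334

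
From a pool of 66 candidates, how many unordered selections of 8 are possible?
C(66,8) = 66!/(8!×58!) = 5743572120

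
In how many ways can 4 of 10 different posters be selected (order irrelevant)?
C(10,4) = 10!/(4!×6!) = 210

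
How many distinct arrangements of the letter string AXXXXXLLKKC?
11! / (1! × 5! × 1! × 2! × 2!) = 83160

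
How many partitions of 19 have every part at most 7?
Let r_j(i) = number of partitions of i into parts ≤ j, for i = 0..19. r_1(i) = 1 for all i; r_j(i) = r_{j-1}(i) + r_j(i-j). Rows j = 2..7: ≤2: 1 1 2 2 3 3 4 4 5 5 6 6 7 7 8 8 9 9 10 10; ≤3: 1 1 2 3 4 5 7 8 10 12 14 16 19 21 24 27 30 33 37 40; ≤4: 1 1 2 3 5 6 9 11 15 18 23 27 34 39 47 54 64 72 84 94; ≤5: 1 1 2 3 5 7 10 13 18 23 30 37 47 57 70 84 101 119 141 164; ≤6: 1 1 2 3 5 7 11 14 20 26 35 44 58 71 90 110 136 163 199 235; ≤7: 1 1 2 3 5 7 11 15 21 28 38 49 65 82 105 131 164 201 248 300. r_7(19) = 300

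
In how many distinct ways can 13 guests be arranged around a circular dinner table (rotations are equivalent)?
Circular: fix one position, arrange the rest. (13-1)! = 479001600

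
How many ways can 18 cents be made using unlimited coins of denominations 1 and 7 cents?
Coefficient of x^18 in 1/(1-x^1) · 1/(1-x^7). Use j coins of 7 for j = 0..⌊18/7⌋ = 2, the rest in 1s: 2 + 1 = 3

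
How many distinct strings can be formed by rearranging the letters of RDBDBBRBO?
9! / (4! × 2! × 2! × 1!) = 3780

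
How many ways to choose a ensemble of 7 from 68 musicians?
C(68,7) = 68!/(7!×61!) = 969443904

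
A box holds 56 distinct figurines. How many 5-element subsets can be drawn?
C(56,5) = 56!/(5!×51!) = 3819816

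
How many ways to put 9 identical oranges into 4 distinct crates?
C(9+4-1, 4-1) = C(12, 3) = 220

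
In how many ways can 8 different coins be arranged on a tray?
8! = 40320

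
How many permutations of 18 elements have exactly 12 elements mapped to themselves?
Choose the 12 fixed points C(18,12) = 18564, derange the rest: !6 = Σ_{j=0}^{6} (-1)^j·6!/j! = 720 - 720 + 360 - 120 + 30 - 6 + 1 = 265. Product = 18564 × 265 = 4919460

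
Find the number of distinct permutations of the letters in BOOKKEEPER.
10! / (1! × 2! × 2! × 3! × 1! × 1!) = 151200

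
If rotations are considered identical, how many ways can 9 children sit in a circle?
Circular: fix one position, arrange the rest. (9-1)! = 40320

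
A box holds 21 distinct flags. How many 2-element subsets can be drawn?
C(21,2) = 21!/(2!×19!) = 210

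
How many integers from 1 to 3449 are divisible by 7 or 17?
⌊3449/7⌋ + ⌊3449/17⌋ - ⌊3449/119⌋ = 492 + 202 - 28 = 666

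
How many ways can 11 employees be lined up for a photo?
11! = 39916800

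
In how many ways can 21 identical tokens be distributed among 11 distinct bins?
C(21+11-1, 11-1) = C(31, 10) = 44352165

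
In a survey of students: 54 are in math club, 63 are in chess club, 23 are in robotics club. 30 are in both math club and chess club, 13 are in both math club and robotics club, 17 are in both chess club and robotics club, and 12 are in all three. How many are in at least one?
|A∪B∪C| = 54+63+23-30-13-17+12 = 92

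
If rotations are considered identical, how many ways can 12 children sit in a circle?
Circular: fix one position, arrange the rest. (12-1)! = 39916800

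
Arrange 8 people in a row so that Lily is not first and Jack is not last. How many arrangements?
By inclusion-exclusion: 8! - 2×(8-1)! + (8-2)! = 40320 - 10080 + 720 = 30960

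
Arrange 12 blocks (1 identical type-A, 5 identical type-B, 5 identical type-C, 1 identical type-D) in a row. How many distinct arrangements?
12! / (1! × 5! × 5! × 1!) = 33264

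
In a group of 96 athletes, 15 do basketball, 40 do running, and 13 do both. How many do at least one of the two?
|A∪B| = |A| + |B| - |A∩B| = 15 + 40 - 13 = 42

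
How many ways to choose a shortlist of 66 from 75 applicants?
C(75,66) = 75!/(66!×9!) = 125595622175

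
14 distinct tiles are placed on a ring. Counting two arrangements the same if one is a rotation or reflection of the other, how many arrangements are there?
(14-1)!/2 = 6227020800/2 = 3113510400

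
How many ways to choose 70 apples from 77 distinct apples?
C(77,70) = 77!/(70!×7!) = 2404808340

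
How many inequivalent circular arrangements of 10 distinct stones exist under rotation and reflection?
(10-1)!/2 = 362880/2 = 181440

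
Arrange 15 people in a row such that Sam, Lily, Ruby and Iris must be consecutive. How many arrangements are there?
Treat the 4 as one block: (15-4+1)! × 4! = 479001600 × 24 = 11496038400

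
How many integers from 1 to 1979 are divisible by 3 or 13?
⌊1979/3⌋ + ⌊1979/13⌋ - ⌊1979/39⌋ = 659 + 152 - 50 = 761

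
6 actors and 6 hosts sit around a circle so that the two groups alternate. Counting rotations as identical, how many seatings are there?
Fix one of the actors: (6-1)! ways for the remaining actors, × 6! ways for the hosts = 120 × 720 = 86400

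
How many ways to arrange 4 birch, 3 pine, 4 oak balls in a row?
11! / (4! × 3! × 4!) = 11550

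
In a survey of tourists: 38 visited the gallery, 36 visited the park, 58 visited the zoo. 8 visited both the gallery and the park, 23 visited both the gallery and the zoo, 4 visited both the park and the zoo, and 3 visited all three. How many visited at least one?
|A∪B∪C| = 38+36+58-8-23-4+3 = 100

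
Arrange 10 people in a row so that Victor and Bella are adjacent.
Treat as block: (10-1)! × 2! = 362880 × 2 = 725760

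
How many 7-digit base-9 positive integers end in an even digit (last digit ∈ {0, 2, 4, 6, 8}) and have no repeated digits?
Last∈{0,2,4,6,8}. Last=0: 20160. Last nonzero: 4×7×P(7,5) = 70560. Total = 90720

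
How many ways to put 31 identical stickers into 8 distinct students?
C(31+8-1, 8-1) = C(38, 7) = 12620256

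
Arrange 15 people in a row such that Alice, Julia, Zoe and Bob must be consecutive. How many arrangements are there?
Treat the 4 as one block: (15-4+1)! × 4! = 479001600 × 24 = 11496038400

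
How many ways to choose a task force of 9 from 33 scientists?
C(33,9) = 33!/(9!×24!) = 38567100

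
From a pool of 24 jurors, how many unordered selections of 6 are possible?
C(24,6) = 24!/(6!×18!) = 134596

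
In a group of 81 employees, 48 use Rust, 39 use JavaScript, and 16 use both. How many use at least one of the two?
|A∪B| = |A| + |B| - |A∩B| = 48 + 39 - 16 = 71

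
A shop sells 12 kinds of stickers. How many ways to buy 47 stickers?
C(47+12-1, 12-1) = C(58, 11) = 227692286640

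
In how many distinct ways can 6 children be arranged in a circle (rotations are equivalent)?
Circular: fix one position, arrange the rest. (6-1)! = 120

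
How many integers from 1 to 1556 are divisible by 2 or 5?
⌊1556/2⌋ + ⌊1556/5⌋ - ⌊1556/10⌋ = 778 + 311 - 155 = 934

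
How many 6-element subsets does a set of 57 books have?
C(57,6) = 57!/(6!×51!) = 36288252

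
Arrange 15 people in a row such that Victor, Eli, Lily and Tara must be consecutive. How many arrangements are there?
Treat the 4 as one block: (15-4+1)! × 4! = 479001600 × 24 = 11496038400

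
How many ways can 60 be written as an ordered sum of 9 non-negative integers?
C(60+9-1, 9-1) = C(68, 8) = 7392009768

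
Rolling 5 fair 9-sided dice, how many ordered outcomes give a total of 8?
Coefficient of x^8 in (x + x² + ... + x^9)^5. By inclusion-exclusion on dice exceeding 9: Σ_j (-1)^j C(5,j)·C(8-1-9j, 4) = C(5,0)·C(7,4) = 1·35 = 35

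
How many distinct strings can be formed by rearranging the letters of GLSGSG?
6! / (2! × 1! × 3!) = 60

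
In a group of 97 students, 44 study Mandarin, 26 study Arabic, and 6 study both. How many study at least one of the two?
|A∪B| = |A| + |B| - |A∩B| = 44 + 26 - 6 = 64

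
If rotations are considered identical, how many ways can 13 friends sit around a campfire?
Circular: fix one position, arrange the rest. (13-1)! = 479001600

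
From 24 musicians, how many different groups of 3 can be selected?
C(24,3) = 24!/(3!×21!) = 2024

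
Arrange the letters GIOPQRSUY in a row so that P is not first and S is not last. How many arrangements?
By inclusion-exclusion: 9! - 2×(9-1)! + (9-2)! = 362880 - 80640 + 5040 = 287280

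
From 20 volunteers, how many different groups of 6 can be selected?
C(20,6) = 20!/(6!×14!) = 38760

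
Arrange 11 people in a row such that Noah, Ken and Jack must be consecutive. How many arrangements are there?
Treat the 3 as one block: (11-3+1)! × 3! = 362880 × 6 = 2177280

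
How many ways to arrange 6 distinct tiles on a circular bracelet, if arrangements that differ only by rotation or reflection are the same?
(6-1)!/2 = 120/2 = 60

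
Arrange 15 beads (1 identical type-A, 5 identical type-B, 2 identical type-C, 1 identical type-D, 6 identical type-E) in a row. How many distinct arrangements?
15! / (1! × 5! × 2! × 1! × 6!) = 7567560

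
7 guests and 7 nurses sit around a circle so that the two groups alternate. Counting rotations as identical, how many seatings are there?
Fix one of the guests: (7-1)! ways for the remaining guests, × 7! ways for the nurses = 720 × 5040 = 3628800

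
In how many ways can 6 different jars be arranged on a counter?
6! = 720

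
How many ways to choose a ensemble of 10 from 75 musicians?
C(75,10) = 75!/(10!×65!) = 828931106355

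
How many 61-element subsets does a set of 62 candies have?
C(62,61) = 62!/(61!×1!) = 62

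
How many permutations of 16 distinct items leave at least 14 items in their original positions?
Exactly j fixed points: C(16,j)·!(16-j); sum over j ≥ 14 (derangement numbers via !m = (m-1)·(!(m-1) + !(m-2)): !0..!2 = 1, 0, 1). Σ_{j=14}^{16} C(16,j)·!(16-j) = C(16,14)·!2 + C(16,15)·!1 + C(16,16)·!0 = 120·1 + 16·0 + 1·1 = 121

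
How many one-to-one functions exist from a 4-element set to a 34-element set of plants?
P(34,4) = 34!/(34-4)! = 1113024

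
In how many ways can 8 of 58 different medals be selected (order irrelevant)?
C(58,8) = 58!/(8!×50!) = 1916797311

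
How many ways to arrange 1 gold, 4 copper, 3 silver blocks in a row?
8! / (1! × 4! × 3!) = 280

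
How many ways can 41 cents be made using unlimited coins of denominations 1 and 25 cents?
Coefficient of x^41 in 1/(1-x^1) · 1/(1-x^25). Use j coins of 25 for j = 0..⌊41/25⌋ = 1, the rest in 1s: 1 + 1 = 2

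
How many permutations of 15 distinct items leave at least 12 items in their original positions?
Exactly j fixed points: C(15,j)·!(15-j); sum over j ≥ 12 (derangement numbers via !m = (m-1)·(!(m-1) + !(m-2)): !0..!3 = 1, 0, 1, 2). Σ_{j=12}^{15} C(15,j)·!(15-j) = C(15,12)·!3 + C(15,13)·!2 + C(15,14)·!1 + C(15,15)·!0 = 455·2 + 105·1 + 15·0 + 1·1 = 1016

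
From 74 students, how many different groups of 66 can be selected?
C(74,66) = 74!/(66!×8!) = 15071474661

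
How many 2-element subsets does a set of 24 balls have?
C(24,2) = 24!/(2!×22!) = 276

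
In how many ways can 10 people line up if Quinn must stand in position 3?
Fix one position: (10-1)! = 362880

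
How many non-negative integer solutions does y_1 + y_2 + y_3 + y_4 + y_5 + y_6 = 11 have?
C(11+6-1, 6-1) = C(16, 5) = 4368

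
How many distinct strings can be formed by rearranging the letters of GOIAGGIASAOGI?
13! / (3! × 4! × 1! × 3! × 2!) = 3603600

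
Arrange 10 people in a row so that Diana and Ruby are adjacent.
Treat as block: (10-1)! × 2! = 362880 × 2 = 725760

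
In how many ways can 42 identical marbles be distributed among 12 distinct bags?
C(42+12-1, 12-1) = C(53, 11) = 76223753060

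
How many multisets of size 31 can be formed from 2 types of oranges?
C(31+2-1, 2-1) = C(32, 1) = 32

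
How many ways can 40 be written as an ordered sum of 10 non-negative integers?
C(40+10-1, 10-1) = C(49, 9) = 2054455634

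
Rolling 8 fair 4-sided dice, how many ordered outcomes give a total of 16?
Coefficient of x^16 in (x + x² + ... + x^4)^8. By inclusion-exclusion on dice exceeding 4: Σ_j (-1)^j C(8,j)·C(16-1-4j, 7) = C(8,0)·C(15,7) - C(8,1)·C(11,7) + C(8,2)·C(7,7) = 1·6435 - 8·330 + 28·1 = 3823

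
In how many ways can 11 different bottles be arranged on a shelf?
11! = 39916800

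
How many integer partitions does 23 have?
Pentagonal recurrence p(n) = p(n-1) + p(n-2) - p(n-5) - p(n-7) + p(n-12) + p(n-15) - ... gives p(0..22) = 1, 1, 2, 3, 5, 7, 11, 15, 22, 30, 42, 56, 77, 101, 135, 176, 231, 297, 385, 490, 627, 792, 1002. p(23) = p(22) + p(21) - p(18) - p(16) + p(11) + p(8) - p(1) = 1002 + 792 - 385 - 231 + 56 + 22 - 1 = 1255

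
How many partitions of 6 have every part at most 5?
Let r_j(i) = number of partitions of i into parts ≤ j, for i = 0..6. r_1(i) = 1 for all i; r_j(i) = r_{j-1}(i) + r_j(i-j). Rows j = 2..5: ≤2: 1 1 2 2 3 3 4; ≤3: 1 1 2 3 4 5 7; ≤4: 1 1 2 3 5 6 9; ≤5: 1 1 2 3 5 7 10. r_5(6) = 10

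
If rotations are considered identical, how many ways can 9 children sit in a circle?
Circular: fix one position, arrange the rest. (9-1)! = 40320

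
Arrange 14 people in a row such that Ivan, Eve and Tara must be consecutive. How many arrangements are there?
Treat the 3 as one block: (14-3+1)! × 3! = 479001600 × 6 = 2874009600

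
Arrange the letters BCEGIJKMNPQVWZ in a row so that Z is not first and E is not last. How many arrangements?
By inclusion-exclusion: 14! - 2×(14-1)! + (14-2)! = 87178291200 - 12454041600 + 479001600 = 75203251200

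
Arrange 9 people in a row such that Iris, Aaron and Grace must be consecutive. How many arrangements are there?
Treat the 3 as one block: (9-3+1)! × 3! = 5040 × 6 = 30240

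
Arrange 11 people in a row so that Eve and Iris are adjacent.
Treat as block: (11-1)! × 2! = 3628800 × 2 = 7257600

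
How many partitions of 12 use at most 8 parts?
By conjugation, equals partitions of 12 into parts ≤ 8. Let r_j(i) = number of partitions of i into parts ≤ j, for i = 0..12. r_1(i) = 1 for all i; r_j(i) = r_{j-1}(i) + r_j(i-j). Rows j = 2..8: ≤2: 1 1 2 2 3 3 4 4 5 5 6 6 7; ≤3: 1 1 2 3 4 5 7 8 10 12 14 16 19; ≤4: 1 1 2 3 5 6 9 11 15 18 23 27 34; ≤5: 1 1 2 3 5 7 10 13 18 23 30 37 47; ≤6: 1 1 2 3 5 7 11 14 20 26 35 44 58; ≤7: 1 1 2 3 5 7 11 15 21 28 38 49 65; ≤8: 1 1 2 3 5 7 11 15 22 29 40 52 70. r_8(12) = 70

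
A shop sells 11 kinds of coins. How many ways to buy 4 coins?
C(4+11-1, 11-1) = C(14, 10) = 1001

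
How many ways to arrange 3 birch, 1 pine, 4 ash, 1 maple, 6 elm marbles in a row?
15! / (3! × 1! × 4! × 1! × 6!) = 12612600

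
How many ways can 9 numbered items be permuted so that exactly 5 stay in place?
Choose the 5 fixed points C(9,5) = 126, derange the rest: !4 = Σ_{j=0}^{4} (-1)^j·4!/j! = 24 - 24 + 12 - 4 + 1 = 9. Product = 126 × 9 = 1134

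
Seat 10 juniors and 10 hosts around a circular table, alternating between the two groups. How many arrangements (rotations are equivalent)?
Fix one of the juniors: (10-1)! ways for the remaining juniors, × 10! ways for the hosts = 362880 × 3628800 = 1316818944000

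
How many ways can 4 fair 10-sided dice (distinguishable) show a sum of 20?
Coefficient of x^20 in (x + x² + ... + x^10)^4. By inclusion-exclusion on dice exceeding 10: Σ_j (-1)^j C(4,j)·C(20-1-10j, 3) = C(4,0)·C(19,3) - C(4,1)·C(9,3) = 1·969 - 4·84 = 633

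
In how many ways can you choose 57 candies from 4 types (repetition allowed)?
C(57+4-1, 4-1) = C(60, 3) = 34220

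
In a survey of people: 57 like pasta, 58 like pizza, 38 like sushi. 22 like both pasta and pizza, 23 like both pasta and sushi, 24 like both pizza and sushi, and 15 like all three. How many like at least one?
|A∪B∪C| = 57+58+38-22-23-24+15 = 99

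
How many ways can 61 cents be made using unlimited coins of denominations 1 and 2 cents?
Coefficient of x^61 in 1/(1-x^1) · 1/(1-x^2). Use j coins of 2 for j = 0..⌊61/2⌋ = 30, the rest in 1s: 30 + 1 = 31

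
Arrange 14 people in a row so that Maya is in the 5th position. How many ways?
Fix one position: (14-1)! = 6227020800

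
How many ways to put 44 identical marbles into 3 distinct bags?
C(44+3-1, 3-1) = C(46, 2) = 1035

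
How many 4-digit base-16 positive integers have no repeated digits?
First digit: 15 choices (nonzero). Then descending: 15 × 15 × 14 × 13 = 40950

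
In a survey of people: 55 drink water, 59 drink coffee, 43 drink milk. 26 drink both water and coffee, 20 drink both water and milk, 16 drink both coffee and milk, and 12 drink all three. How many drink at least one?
|A∪B∪C| = 55+59+43-26-20-16+12 = 107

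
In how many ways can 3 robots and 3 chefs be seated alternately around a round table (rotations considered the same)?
Fix one of the robots: (3-1)! ways for the remaining robots, × 3! ways for the chefs = 2 × 6 = 12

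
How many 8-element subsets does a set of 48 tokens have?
C(48,8) = 48!/(8!×40!) = 377348994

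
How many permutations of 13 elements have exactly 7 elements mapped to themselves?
Choose the 7 fixed points C(13,7) = 1716, derange the rest: !6 = Σ_{j=0}^{6} (-1)^j·6!/j! = 720 - 720 + 360 - 120 + 30 - 6 + 1 = 265. Product = 1716 × 265 = 454740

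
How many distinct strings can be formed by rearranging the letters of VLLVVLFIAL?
10! / (1! × 3! × 4! × 1! × 1!) = 25200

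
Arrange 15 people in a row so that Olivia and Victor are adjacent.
Treat as block: (15-1)! × 2! = 87178291200 × 2 = 174356582400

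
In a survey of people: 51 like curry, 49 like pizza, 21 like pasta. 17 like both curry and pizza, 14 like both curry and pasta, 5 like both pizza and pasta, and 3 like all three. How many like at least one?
|A∪B∪C| = 51+49+21-17-14-5+3 = 88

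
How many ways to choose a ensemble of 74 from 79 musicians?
C(79,74) = 79!/(74!×5!) = 22537515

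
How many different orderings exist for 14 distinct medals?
14! = 87178291200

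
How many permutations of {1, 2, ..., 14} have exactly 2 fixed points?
Choose the 2 fixed points C(14,2) = 91, derange the rest: !12 = Σ_{j=0}^{12} (-1)^j·12!/j! = 479001600 - 479001600 + 239500800 - 79833600 + 19958400 - 3991680 + 665280 - 95040 + 11880 - 1320 + 132 - 12 + 1 = 176214841. Product = 91 × 176214841 = 16035550531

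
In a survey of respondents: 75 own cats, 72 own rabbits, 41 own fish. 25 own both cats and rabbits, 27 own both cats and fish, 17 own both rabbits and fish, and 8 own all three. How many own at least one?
|A∪B∪C| = 75+72+41-25-27-17+8 = 127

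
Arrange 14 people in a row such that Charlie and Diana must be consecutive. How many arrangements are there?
Treat the 2 as one block: (14-2+1)! × 2! = 6227020800 × 2 = 12454041600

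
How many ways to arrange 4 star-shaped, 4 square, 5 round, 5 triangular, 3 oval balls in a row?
21! / (4! × 4! × 5! × 5! × 3!) = 1026615189600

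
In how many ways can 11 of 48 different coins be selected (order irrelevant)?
C(48,11) = 48!/(11!×37!) = 22595200368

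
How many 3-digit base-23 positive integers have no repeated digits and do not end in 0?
Last digit: 22 nonzero choices. First digit: 21 (nonzero, ≠last). Middle 1: P(21,1) = 21. Total = 9702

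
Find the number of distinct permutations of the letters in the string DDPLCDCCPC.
10! / (4! × 1! × 3! × 2!) = 12600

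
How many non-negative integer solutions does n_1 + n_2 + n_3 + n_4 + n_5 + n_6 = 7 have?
C(7+6-1, 6-1) = C(12, 5) = 792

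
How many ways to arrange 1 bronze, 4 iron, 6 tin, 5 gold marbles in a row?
16! / (1! × 4! × 6! × 5!) = 10090080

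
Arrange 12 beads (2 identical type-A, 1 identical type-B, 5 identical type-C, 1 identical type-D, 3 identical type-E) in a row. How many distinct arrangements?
12! / (2! × 1! × 5! × 1! × 3!) = 332640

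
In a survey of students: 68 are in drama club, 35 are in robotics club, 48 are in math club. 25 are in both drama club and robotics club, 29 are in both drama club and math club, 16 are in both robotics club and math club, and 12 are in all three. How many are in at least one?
|A∪B∪C| = 68+35+48-25-29-16+12 = 93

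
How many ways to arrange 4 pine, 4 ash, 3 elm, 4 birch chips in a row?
15! / (4! × 4! × 3! × 4!) = 15765750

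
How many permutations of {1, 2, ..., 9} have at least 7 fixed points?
Exactly j fixed points: C(9,j)·!(9-j); sum over j ≥ 7 (derangement numbers via !m = (m-1)·(!(m-1) + !(m-2)): !0..!2 = 1, 0, 1). Σ_{j=7}^{9} C(9,j)·!(9-j) = C(9,7)·!2 + C(9,8)·!1 + C(9,9)·!0 = 36·1 + 9·0 + 1·1 = 37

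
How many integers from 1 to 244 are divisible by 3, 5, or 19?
⌊244/3⌋+⌊244/5⌋+⌊244/19⌋ - ⌊244/15⌋-⌊244/57⌋-⌊244/95⌋ + ⌊244/285⌋ = 81+48+12 - 16-4-2 + 0 = 119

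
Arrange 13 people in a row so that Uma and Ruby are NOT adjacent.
Total - adjacent = 13! - (13-1)!×2 = 6227020800 - 958003200 = 5269017600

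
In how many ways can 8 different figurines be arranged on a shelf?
8! = 40320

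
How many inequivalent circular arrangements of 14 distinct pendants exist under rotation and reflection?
(14-1)!/2 = 6227020800/2 = 3113510400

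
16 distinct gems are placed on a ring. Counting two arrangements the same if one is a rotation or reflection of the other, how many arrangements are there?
(16-1)!/2 = 1307674368000/2 = 653837184000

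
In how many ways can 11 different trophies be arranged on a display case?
11! = 39916800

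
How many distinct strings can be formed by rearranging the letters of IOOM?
4! / (2! × 1! × 1!) = 12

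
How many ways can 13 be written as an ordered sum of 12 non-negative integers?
C(13+12-1, 12-1) = C(24, 11) = 2496144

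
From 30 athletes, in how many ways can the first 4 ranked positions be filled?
P(30,4) = 30!/(30-4)! = 657720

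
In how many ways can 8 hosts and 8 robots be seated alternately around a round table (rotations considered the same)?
Fix one of the hosts: (8-1)! ways for the remaining hosts, × 8! ways for the robots = 5040 × 40320 = 203212800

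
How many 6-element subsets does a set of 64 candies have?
C(64,6) = 64!/(6!×58!) = 74974368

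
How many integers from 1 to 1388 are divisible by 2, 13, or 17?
⌊1388/2⌋+⌊1388/13⌋+⌊1388/17⌋ - ⌊1388/26⌋-⌊1388/34⌋-⌊1388/221⌋ + ⌊1388/442⌋ = 694+106+81 - 53-40-6 + 3 = 785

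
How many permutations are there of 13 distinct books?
13! = 6227020800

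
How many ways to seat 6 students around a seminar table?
Circular: fix one position, arrange the rest. (6-1)! = 120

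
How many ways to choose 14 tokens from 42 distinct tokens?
C(42,14) = 42!/(14!×28!) = 52860229080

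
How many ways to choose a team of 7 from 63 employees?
C(63,7) = 63!/(7!×56!) = 553270671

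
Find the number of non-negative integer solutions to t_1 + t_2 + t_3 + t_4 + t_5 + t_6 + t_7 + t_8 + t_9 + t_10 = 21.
C(21+10-1, 10-1) = C(30, 9) = 14307150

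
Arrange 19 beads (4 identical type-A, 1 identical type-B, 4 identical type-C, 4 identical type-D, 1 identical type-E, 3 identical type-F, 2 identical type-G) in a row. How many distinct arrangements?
19! / (4! × 1! × 4! × 4! × 1! × 3! × 2!) = 733296564000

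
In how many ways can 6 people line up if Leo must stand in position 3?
Fix one position: (6-1)! = 120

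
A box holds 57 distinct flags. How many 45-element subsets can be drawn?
C(57,45) = 57!/(45!×12!) = 707285522580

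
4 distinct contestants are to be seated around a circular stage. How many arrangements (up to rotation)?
Circular: fix one position, arrange the rest. (4-1)! = 6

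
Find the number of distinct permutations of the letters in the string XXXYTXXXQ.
9! / (1! × 6! × 1! × 1!) = 504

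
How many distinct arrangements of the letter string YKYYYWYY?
8! / (6! × 1! × 1!) = 56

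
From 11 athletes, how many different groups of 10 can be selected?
C(11,10) = 11!/(10!×1!) = 11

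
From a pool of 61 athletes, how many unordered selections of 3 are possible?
C(61,3) = 61!/(3!×58!) = 35990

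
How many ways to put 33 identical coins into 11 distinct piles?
C(33+11-1, 11-1) = C(43, 10) = 1917334783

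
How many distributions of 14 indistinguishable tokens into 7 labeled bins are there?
C(14+7-1, 7-1) = C(20, 6) = 38760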